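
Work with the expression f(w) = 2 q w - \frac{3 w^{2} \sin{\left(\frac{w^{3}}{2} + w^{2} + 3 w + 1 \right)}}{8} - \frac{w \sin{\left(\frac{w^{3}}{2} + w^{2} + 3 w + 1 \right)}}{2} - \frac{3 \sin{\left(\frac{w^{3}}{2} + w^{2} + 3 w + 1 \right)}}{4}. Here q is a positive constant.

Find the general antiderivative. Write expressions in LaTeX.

The integrand splits into summands that can be handled one at a time.
Check: d/dw[q w^{2} + \frac{\cos{\left(\frac{w^{3}}{2} + w^{2} + 3 w + 1 \right)}}{4}] = 2 q w - \frac{3 w^{2} \sin{\left(\frac{w^{3}}{2} + w^{2} + 3 w + 1 \right)}}{8} - \frac{w \sin{\left(\frac{w^{3}}{2} + w^{2} + 3 w + 1 \right)}}{2} - \frac{3 \sin{\left(\frac{w^{3}}{2} + w^{2} + 3 w + 1 \right)}}{4} = f(w).

F(w) = q w^{2} + \frac{\cos{\left(\frac{w^{3}}{2} + w^{2} + 3 w + 1 \right)}}{4} + C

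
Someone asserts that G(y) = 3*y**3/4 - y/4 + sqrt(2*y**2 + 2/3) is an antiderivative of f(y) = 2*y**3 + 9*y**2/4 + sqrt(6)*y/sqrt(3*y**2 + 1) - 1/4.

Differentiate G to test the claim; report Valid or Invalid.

d/dy[G] = (9*y**2*sqrt(3*y**2 + 1) + 4*sqrt(6)*y - sqrt(3*y**2 + 1))/(4*sqrt(3*y**2 + 1))
d/dy[G] - f(y) = -2*y**3 != 0.

Invalid: d/dy[G] - f = -2*y**3, which is not 0.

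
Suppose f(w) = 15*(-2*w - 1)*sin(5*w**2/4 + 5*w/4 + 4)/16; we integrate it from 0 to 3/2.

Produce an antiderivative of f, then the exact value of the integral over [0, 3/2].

The substitution u = 5*w**2/4 + 5*w/4 + 4 works: f is exactly (dF/du)*(du/dw) for that inner function.
F(w) = 3*cos(5*w**2/4 + 5*w/4 + 4)/4 is an antiderivative of f.
Check: d/dw[3*cos(5*w**2/4 + 5*w/4 + 4)/4] = -15*w*sin(5*w**2/4 + 5*w/4 + 4)/8 - 15*sin(5*w**2/4 + 5*w/4 + 4)/16, which equals f(w).
F(3/2) = 3*cos(139/16)/4; F(0) = 3*cos(4)/4.
Integral = F(3/2) - F(0) = 3*cos(139/16)/4 - 3*cos(4)/4.

Antiderivative: F(w) = 3*cos(5*w**2/4 + 5*w/4 + 4)/4; value = 3*cos(139/16)/4 - 3*cos(4)/4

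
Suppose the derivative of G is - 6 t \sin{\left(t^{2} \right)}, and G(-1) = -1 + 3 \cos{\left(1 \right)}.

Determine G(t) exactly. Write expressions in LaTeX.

A first test for any G(t): its t-derivative must equal the given G'(t).
A general antiderivative is 3 \cos{\left(t^{2} \right)} + C.
The condition gives C = -1 + 3 \cos{\left(1 \right)} - (3 \cos{\left(1 \right)}) = -1.
So G(t) = 3 \cos{\left(t^{2} \right)} - 1.
Check: d/dt[3 \cos{\left(t^{2} \right)} - 1] = - 6 t \sin{\left(t^{2} \right)} = G'(t).

G(t) = 3 \cos{\left(t^{2} \right)} - 1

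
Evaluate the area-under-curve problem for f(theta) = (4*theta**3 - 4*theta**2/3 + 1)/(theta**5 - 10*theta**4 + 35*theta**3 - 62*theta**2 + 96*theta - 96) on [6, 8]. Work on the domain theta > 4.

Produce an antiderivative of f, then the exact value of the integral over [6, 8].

Antiderivative: F(theta) = -4073*log(theta - 4)/4332 + 83*log(theta - 2)/84 - 121*log(theta**2 + 3)/5054 - 1054*sqrt(3)*atan(sqrt(3)*theta/3)/7581 - 707/(114*theta - 456); value = -29237*log(4)/15162 - 1054*sqrt(3)*atan(8*sqrt(3)/3)/7581 - 121*log(67)/5054 + 121*log(39)/5054 + 1054*sqrt(3)*atan(2*sqrt(3))/7581 + 4073*log(2)/4332 + 707/456 + 83*log(6)/84

Factor the denominator (3*(theta - 4)**2*(theta - 2)*(theta**2 + 3)) and decompose: f = -(121*theta + 1054)/(2527*(theta**2 + 3)) + 83/(84*(theta - 2)) - 4073/(4332*(theta - 4)) + 707/(114*(theta - 4)**2); each piece integrates to a log, atan, or power term.
F(theta) = -4073*log(theta - 4)/4332 + 83*log(theta - 2)/84 - 121*log(theta**2 + 3)/5054 - 1054*sqrt(3)*atan(sqrt(3)*theta/3)/7581 - 707/(114*theta - 456) is an antiderivative of f.
Check: d/dtheta[-4073*log(theta - 4)/4332 + 83*log(theta - 2)/84 - 121*log(theta**2 + 3)/5054 - 1054*sqrt(3)*atan(sqrt(3)*theta/3)/7581 - 707/(114*theta - 456)] = (12*theta**3 - 4*theta**2 + 3)/(3*theta**5 - 30*theta**4 + 105*theta**3 - 186*theta**2 + 288*theta - 288), which equals f(theta).
F(8) = -707/456 - 4073*log(4)/4332 - 1054*sqrt(3)*atan(8*sqrt(3)/3)/7581 - 121*log(67)/5054 + 83*log(6)/84; F(6) = -707/228 - 4073*log(2)/4332 - 1054*sqrt(3)*atan(2*sqrt(3))/7581 - 121*log(39)/5054 + 83*log(4)/84.
Integral = F(8) - F(6) = -29237*log(4)/15162 - 1054*sqrt(3)*atan(8*sqrt(3)/3)/7581 - 121*log(67)/5054 + 121*log(39)/5054 + 1054*sqrt(3)*atan(2*sqrt(3))/7581 + 4073*log(2)/4332 + 707/456 + 83*log(6)/84.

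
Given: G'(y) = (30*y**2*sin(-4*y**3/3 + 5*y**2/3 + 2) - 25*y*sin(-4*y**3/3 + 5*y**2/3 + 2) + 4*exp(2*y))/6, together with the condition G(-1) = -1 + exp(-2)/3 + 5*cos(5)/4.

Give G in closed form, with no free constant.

For G(y) to be correct, d/dy[G] must agree with the stated G'(y) identically.
A general antiderivative is exp(2*y)/3 + 5*cos(-4*y**3/3 + 5*y**2/3 + 2)/4 + C.
The condition gives C = -1 + exp(-2)/3 + 5*cos(5)/4 - (exp(-2)/3 + 5*cos(5)/4) = -1.
So G(y) = exp(2*y)/3 + 5*cos(-4*y**3/3 + 5*y**2/3 + 2)/4 - 1.
Check: d/dy[exp(2*y)/3 + 5*cos(-4*y**3/3 + 5*y**2/3 + 2)/4 - 1] = 5*y**2*sin(-4*y**3/3 + 5*y**2/3 + 2) - 25*y*sin(-4*y**3/3 + 5*y**2/3 + 2)/6 + 2*exp(2*y)/3, which equals G'(y).

G(y) = exp(2*y)/3 + 5*cos(-4*y**3/3 + 5*y**2/3 + 2)/4 - 1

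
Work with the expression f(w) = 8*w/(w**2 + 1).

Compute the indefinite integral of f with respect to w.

F(w) = 4*log(3*w**2/2 + 3/2) + C

f matches the chain-rule pattern g'(h)*h' with inner function h(w) = 3*w**2/2 + 3/2; substituting u = h(w) collapses the integral.
Check: d/dw[4*log(3*w**2/2 + 3/2)] = 8*w/(w**2 + 1) = f(w).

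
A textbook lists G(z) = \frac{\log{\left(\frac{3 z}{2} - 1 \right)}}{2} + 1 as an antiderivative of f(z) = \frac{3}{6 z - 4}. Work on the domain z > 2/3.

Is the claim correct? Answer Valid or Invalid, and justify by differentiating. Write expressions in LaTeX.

Valid - differentiating G returns exactly f.

d/dz[G] = \frac{3}{6 z - 4}
This equals f(z) exactly, so the claim holds.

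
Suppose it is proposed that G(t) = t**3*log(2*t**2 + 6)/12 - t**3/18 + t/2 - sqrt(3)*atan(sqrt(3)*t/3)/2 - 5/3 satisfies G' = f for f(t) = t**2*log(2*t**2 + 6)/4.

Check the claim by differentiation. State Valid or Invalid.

Valid: G'(t) = f(t).

d/dt[G] = t**2*log(t**2 + 3)/4 + t**2*log(2)/4
This equals f(t) exactly, so the claim holds.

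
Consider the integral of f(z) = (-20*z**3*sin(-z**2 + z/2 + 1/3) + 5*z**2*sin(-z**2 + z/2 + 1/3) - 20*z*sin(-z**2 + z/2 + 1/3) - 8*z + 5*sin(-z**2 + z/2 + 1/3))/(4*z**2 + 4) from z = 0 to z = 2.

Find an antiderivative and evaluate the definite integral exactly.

Antiderivative: F(z) = -(2*log(3*z**2 + 3) + 5*cos(-z**2 + z/2 + 1/3))/2; value = -log(15) + log(3) - 5*cos(8/3)/2 + 5*cos(1/3)/2

Differentiate the proposed F(z) back; it has to land on f(z) exactly.
F(z) = -(2*log(3*z**2 + 3) + 5*cos(-z**2 + z/2 + 1/3))/2 is an antiderivative of f.
Check: d/dz[-(2*log(3*z**2 + 3) + 5*cos(-z**2 + z/2 + 1/3))/2] = (-20*z**3*sin(-z**2 + z/2 + 1/3) + 5*z**2*sin(-z**2 + z/2 + 1/3) - 20*z*sin(-z**2 + z/2 + 1/3) - 8*z + 5*sin(-z**2 + z/2 + 1/3))/(4*z**2 + 4) = f(z).
F(2) = -log(15) - 5*cos(8/3)/2; F(0) = -5*cos(1/3)/2 - log(3).
Integral = F(2) - F(0) = -log(15) + log(3) - 5*cos(8/3)/2 + 5*cos(1/3)/2.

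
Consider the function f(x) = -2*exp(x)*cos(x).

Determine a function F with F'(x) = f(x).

A first test for any F(x): its x-derivative must equal f(x) identically.
Check: d/dx[-(sin(x) + cos(x))*exp(x)] = -2*exp(x)*cos(x) = f(x).

An antiderivative is F(x) = -(sin(x) + cos(x))*exp(x).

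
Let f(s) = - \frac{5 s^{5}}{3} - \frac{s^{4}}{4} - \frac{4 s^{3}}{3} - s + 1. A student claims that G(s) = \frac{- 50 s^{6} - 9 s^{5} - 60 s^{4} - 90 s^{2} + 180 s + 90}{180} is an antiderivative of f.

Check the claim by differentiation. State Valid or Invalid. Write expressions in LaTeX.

Valid. The derivative of G reproduces f.

d/ds[G] = - \frac{5 s^{5}}{3} - \frac{s^{4}}{4} - \frac{4 s^{3}}{3} - s + 1
This equals f(s) exactly, so the claim holds.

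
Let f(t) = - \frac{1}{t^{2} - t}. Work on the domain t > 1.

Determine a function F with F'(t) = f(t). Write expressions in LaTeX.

The denominator factors as t \left(t - 1\right); partial fractions split f into directly integrable pieces: - \frac{1}{t - 1} + \frac{1}{t}.
Check: d/dt[\log{\left(t \right)} - \log{\left(t - 1 \right)}] = - \frac{1}{t^{2} - t} = f(t).

An antiderivative is F(t) = \log{\left(t \right)} - \log{\left(t - 1 \right)}.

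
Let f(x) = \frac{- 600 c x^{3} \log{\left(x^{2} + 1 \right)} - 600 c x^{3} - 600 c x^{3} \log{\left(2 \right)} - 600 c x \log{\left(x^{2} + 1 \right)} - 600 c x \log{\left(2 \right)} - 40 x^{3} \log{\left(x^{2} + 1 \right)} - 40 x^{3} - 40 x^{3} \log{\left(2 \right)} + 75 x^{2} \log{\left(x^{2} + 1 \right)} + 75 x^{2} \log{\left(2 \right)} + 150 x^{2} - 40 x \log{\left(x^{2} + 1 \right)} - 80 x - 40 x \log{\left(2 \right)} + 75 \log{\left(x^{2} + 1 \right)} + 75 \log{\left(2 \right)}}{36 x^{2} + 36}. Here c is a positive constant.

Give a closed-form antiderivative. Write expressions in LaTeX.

An antiderivative is F(x) = - \frac{25 c x^{2} \log{\left(2 x^{2} + 2 \right)}}{3} - \frac{5 x^{2} \log{\left(2 x^{2} + 2 \right)}}{9} + \frac{25 x \log{\left(2 x^{2} + 2 \right)}}{12} - \frac{10 \log{\left(2 x^{2} + 2 \right)}}{9}.

f has the shape u'v + uv' for u = - \frac{25 c x^{2}}{3} - \frac{5 x^{2}}{9} + \frac{25 x}{12} - \frac{10}{9} and v = \log{\left(2 x^{2} + 2 \right)} — it is the derivative of the product u*v.
Check: d/dx[- \frac{25 c x^{2} \log{\left(2 x^{2} + 2 \right)}}{3} - \frac{5 x^{2} \log{\left(2 x^{2} + 2 \right)}}{9} + \frac{25 x \log{\left(2 x^{2} + 2 \right)}}{12} - \frac{10 \log{\left(2 x^{2} + 2 \right)}}{9}] = \frac{- 600 c x^{3} \log{\left(x^{2} + 1 \right)} - 600 c x^{3} - 600 c x^{3} \log{\left(2 \right)} - 600 c x \log{\left(x^{2} + 1 \right)} - 600 c x \log{\left(2 \right)} - 40 x^{3} \log{\left(x^{2} + 1 \right)} - 40 x^{3} - 40 x^{3} \log{\left(2 \right)} + 75 x^{2} \log{\left(x^{2} + 1 \right)} + 75 x^{2} \log{\left(2 \right)} + 150 x^{2} - 40 x \log{\left(x^{2} + 1 \right)} - 80 x - 40 x \log{\left(2 \right)} + 75 \log{\left(x^{2} + 1 \right)} + 75 \log{\left(2 \right)}}{36 x^{2} + 36} = f(x).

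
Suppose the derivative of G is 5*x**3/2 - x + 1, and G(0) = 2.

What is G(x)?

G(x) = (5*x**4 - 4*x**2 + 8*x + 16)/8

Integrate term by term and add the pieces.
A general antiderivative is 5*x**4/8 - x**2/2 + x + C.
The condition gives C = 2 - (0) = 2.
So G(x) = (5*x**4 - 4*x**2 + 8*x + 16)/8.
Check: d/dx[(5*x**4 - 4*x**2 + 8*x + 16)/8] = 5*x**3/2 - x + 1 = G'(x).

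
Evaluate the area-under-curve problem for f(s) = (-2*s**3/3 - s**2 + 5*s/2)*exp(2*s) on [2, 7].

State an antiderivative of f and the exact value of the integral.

Antiderivative: F(s) = (-8*s**3 + 30*s - 15)*exp(2*s)/24; value = -2549*exp(14)/24 + 19*exp(4)/24

f has the shape u'v + uv' for u = -s**3/3 + 5*s/4 - 5/8 and v = exp(2*s) — it is the derivative of the product u*v.
F(s) = (-8*s**3 + 30*s - 15)*exp(2*s)/24 is an antiderivative of f.
Check: d/ds[(-8*s**3 + 30*s - 15)*exp(2*s)/24] = -2*s**3*exp(2*s)/3 - s**2*exp(2*s) + 5*s*exp(2*s)/2, which equals f(s).
F(7) = -2549*exp(14)/24; F(2) = -19*exp(4)/24.
Integral = F(7) - F(2) = -2549*exp(14)/24 + 19*exp(4)/24.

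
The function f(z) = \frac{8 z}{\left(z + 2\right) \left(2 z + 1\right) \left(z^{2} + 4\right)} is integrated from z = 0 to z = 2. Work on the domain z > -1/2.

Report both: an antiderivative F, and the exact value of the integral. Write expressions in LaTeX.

Antiderivative: F(z) = - \frac{16 \log{\left(z + \frac{1}{2} \right)}}{51} + \frac{2 \log{\left(z + 2 \right)}}{3} - \frac{3 \log{\left(z^{2} + 4 \right)}}{17} + \frac{10 \operatorname{atan}{\left(\frac{z}{2} \right)}}{17}; value = - \frac{50 \log{\left(2 \right)}}{51} - \frac{3 \log{\left(8 \right)}}{17} - \frac{16 \log{\left(\frac{5}{2} \right)}}{51} + \frac{5 \pi}{34} + \frac{43 \log{\left(4 \right)}}{51}

The denominator factors as \left(z + 2\right) \left(2 z + 1\right) \left(z^{2} + 4\right); partial fractions split f into directly integrable pieces: - \frac{2 \left(3 z - 10\right)}{17 \left(z^{2} + 4\right)} - \frac{32}{51 \left(2 z + 1\right)} + \frac{2}{3 \left(z + 2\right)}.
F(z) = - \frac{16 \log{\left(z + \frac{1}{2} \right)}}{51} + \frac{2 \log{\left(z + 2 \right)}}{3} - \frac{3 \log{\left(z^{2} + 4 \right)}}{17} + \frac{10 \operatorname{atan}{\left(\frac{z}{2} \right)}}{17} is an antiderivative of f.
Check: d/dz[- \frac{16 \log{\left(z + \frac{1}{2} \right)}}{51} + \frac{2 \log{\left(z + 2 \right)}}{3} - \frac{3 \log{\left(z^{2} + 4 \right)}}{17} + \frac{10 \operatorname{atan}{\left(\frac{z}{2} \right)}}{17}] = \frac{8 z}{2 z^{4} + 5 z^{3} + 10 z^{2} + 20 z + 8}, which equals f(z).
F(2) = - \frac{3 \log{\left(8 \right)}}{17} - \frac{16 \log{\left(\frac{5}{2} \right)}}{51} + \frac{5 \pi}{34} + \frac{2 \log{\left(4 \right)}}{3}; F(0) = - \frac{3 \log{\left(4 \right)}}{17} + \frac{50 \log{\left(2 \right)}}{51}.
Integral = F(2) - F(0) = - \frac{50 \log{\left(2 \right)}}{51} - \frac{3 \log{\left(8 \right)}}{17} - \frac{16 \log{\left(\frac{5}{2} \right)}}{51} + \frac{5 \pi}{34} + \frac{43 \log{\left(4 \right)}}{51}.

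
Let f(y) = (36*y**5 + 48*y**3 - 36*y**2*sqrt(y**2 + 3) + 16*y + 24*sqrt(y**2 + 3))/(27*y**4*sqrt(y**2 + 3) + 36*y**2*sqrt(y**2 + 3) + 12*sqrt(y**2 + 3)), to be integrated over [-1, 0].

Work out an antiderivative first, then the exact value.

Whatever form F(y) takes, F'(y) = f(y) is non-negotiable.
F(y) = (12*y**2*sqrt(y**2 + 3) + 12*y + 8*sqrt(y**2 + 3))/(9*y**2 + 6) is an antiderivative of f.
Check: d/dy[(12*y**2*sqrt(y**2 + 3) + 12*y + 8*sqrt(y**2 + 3))/(9*y**2 + 6)] = (36*y**5 + 48*y**3 - 36*y**2*sqrt(y**2 + 3) + 16*y + 24*sqrt(y**2 + 3))/(27*y**4*sqrt(y**2 + 3) + 36*y**2*sqrt(y**2 + 3) + 12*sqrt(y**2 + 3)) = f(y).
F(0) = 4*sqrt(3)/3; F(-1) = 28/15.
Integral = F(0) - F(-1) = -28/15 + 4*sqrt(3)/3.

Antiderivative: F(y) = (12*y**2*sqrt(y**2 + 3) + 12*y + 8*sqrt(y**2 + 3))/(9*y**2 + 6); value = -28/15 + 4*sqrt(3)/3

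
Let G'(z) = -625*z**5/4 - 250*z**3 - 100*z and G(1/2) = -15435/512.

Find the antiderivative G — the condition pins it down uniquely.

G(z) = -625*z**6/24 - 125*z**4/2 - 50*z**2 - 40/3

The substitution u = -5*z**2/2 - 2 works: G'(z) is exactly (dG/du)*(du/dz) for that inner function.
A general antiderivative is 5*(-5*z**2/2 - 2)**3/3 + C.
The condition gives C = -15435/512 - (-15435/512) = 0.
So G(z) = -625*z**6/24 - 125*z**4/2 - 50*z**2 - 40/3.
Check: d/dz[-625*z**6/24 - 125*z**4/2 - 50*z**2 - 40/3] = -625*z**5/4 - 250*z**3 - 100*z = G'(z).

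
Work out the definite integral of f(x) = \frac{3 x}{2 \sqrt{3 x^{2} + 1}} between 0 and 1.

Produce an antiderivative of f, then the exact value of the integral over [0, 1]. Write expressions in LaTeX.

f matches the chain-rule pattern g'(h)*h' with inner function h(x) = 3 x^{2} + 1; substituting u = h(x) collapses the integral.
F(x) = \frac{\sqrt{3 x^{2} + 1}}{2} is an antiderivative of f.
Check: d/dx[\frac{\sqrt{3 x^{2} + 1}}{2}] = \frac{3 x}{2 \sqrt{3 x^{2} + 1}} = f(x).
F(1) = 1; F(0) = \frac{1}{2}.
Integral = F(1) - F(0) = \frac{1}{2}.

Antiderivative: F(x) = \frac{\sqrt{3 x^{2} + 1}}{2}; value = \frac{1}{2}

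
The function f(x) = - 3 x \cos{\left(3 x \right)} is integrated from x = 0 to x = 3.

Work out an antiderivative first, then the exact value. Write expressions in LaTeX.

Antiderivative: F(x) = - \frac{3 x \sin{\left(3 x \right)} + \cos{\left(3 x \right)}}{3}; value = - 3 \sin{\left(9 \right)} - \frac{\cos{\left(9 \right)}}{3} + \frac{1}{3}

Check any antiderivative F(x) by computing F'(x) and comparing it with f(x).
F(x) = - \frac{3 x \sin{\left(3 x \right)} + \cos{\left(3 x \right)}}{3} is an antiderivative of f.
Check: d/dx[- \frac{3 x \sin{\left(3 x \right)} + \cos{\left(3 x \right)}}{3}] = - 3 x \cos{\left(3 x \right)} = f(x).
F(3) = - 3 \sin{\left(9 \right)} - \frac{\cos{\left(9 \right)}}{3}; F(0) = - \frac{1}{3}.
Integral = F(3) - F(0) = - 3 \sin{\left(9 \right)} - \frac{\cos{\left(9 \right)}}{3} + \frac{1}{3}.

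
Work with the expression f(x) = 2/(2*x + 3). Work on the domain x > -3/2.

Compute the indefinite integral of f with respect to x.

Recover f(x) by differentiating a candidate F(x); any mismatch rules it out.
Check: d/dx[log(4*x + 6)] = 2/(2*x + 3) = f(x).

F(x) = log(4*x + 6) + C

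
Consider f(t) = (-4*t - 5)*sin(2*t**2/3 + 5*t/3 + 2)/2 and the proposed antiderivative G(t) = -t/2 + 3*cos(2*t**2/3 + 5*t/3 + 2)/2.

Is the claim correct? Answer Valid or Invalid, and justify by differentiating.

Invalid: d/dt[G] - f = -1/2, which is not 0.

d/dt[G] = -2*t*sin(2*t**2/3 + 5*t/3 + 2) - 5*sin(2*t**2/3 + 5*t/3 + 2)/2 - 1/2
d/dt[G] - f(t) = -1/2 != 0.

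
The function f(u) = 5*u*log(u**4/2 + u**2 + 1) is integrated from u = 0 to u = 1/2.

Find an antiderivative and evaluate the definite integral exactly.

Antiderivative: F(u) = 5*u**2*log(u**4/2 + u**2 + 1)/2 - 5*u**2 + 5*log(u**4 + 2*u**2 + 2)/2 + 5*atan(u**2 + 1); value = -5*pi/4 - 5*log(2)/2 - 5/4 + 5*log(41/32)/8 + 5*log(41/16)/2 + 5*atan(5/4)

For F(u) to be correct the identity F'(u) - f(u) = 0 must hold.
F(u) = 5*u**2*log(u**4/2 + u**2 + 1)/2 - 5*u**2 + 5*log(u**4 + 2*u**2 + 2)/2 + 5*atan(u**2 + 1) is an antiderivative of f.
Check: d/du[5*u**2*log(u**4/2 + u**2 + 1)/2 - 5*u**2 + 5*log(u**4 + 2*u**2 + 2)/2 + 5*atan(u**2 + 1)] = 5*u*log(u**4/2 + u**2 + 1) = f(u).
F(1/2) = -5/4 + 5*log(41/32)/8 + 5*log(41/16)/2 + 5*atan(5/4); F(0) = 5*log(2)/2 + 5*pi/4.
Integral = F(1/2) - F(0) = -5*pi/4 - 5*log(2)/2 - 5/4 + 5*log(41/32)/8 + 5*log(41/16)/2 + 5*atan(5/4).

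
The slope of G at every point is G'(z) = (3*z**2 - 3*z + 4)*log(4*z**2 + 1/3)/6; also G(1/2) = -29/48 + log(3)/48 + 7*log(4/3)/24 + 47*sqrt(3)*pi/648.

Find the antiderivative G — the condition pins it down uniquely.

G(z) = (-48*z**3 + 108*z**2 + 36*z*(2*z**2 - 3*z + 8)*log(4*z**2 + 1/3) - 564*z - 9*log(z**2 + 1/12) + 94*sqrt(3)*atan(2*sqrt(3)*z))/432

Check a candidate G(z) by differentiating: d/dz[G] must match the given G'(z).
A general antiderivative is -z**3/9 + z**2/4 - 47*z/36 + (z**3/6 - z**2/4 + 2*z/3)*log(4*z**2 + 1/3) - log(z**2 + 1/12)/48 + 47*sqrt(3)*atan(2*sqrt(3)*z)/216 + C.
The condition gives C = -29/48 + log(3)/48 + 7*log(4/3)/24 + 47*sqrt(3)*pi/648 - (-29/48 + log(3)/48 + 7*log(4/3)/24 + 47*sqrt(3)*pi/648) = 0.
So G(z) = (-48*z**3 + 108*z**2 + 36*z*(2*z**2 - 3*z + 8)*log(4*z**2 + 1/3) - 564*z - 9*log(z**2 + 1/12) + 94*sqrt(3)*atan(2*sqrt(3)*z))/432.
Check: d/dz[(-48*z**3 + 108*z**2 + 36*z*(2*z**2 - 3*z + 8)*log(4*z**2 + 1/3) - 564*z - 9*log(z**2 + 1/12) + 94*sqrt(3)*atan(2*sqrt(3)*z))/432] = z**2*log(4*z**2 + 1/3)/2 - z*log(4*z**2 + 1/3)/2 + 2*log(4*z**2 + 1/3)/3, which equals G'(z).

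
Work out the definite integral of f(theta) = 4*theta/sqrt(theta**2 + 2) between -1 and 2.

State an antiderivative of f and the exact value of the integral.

Antiderivative: F(theta) = 4*sqrt(theta**2 + 2); value = -4*sqrt(3) + 4*sqrt(6)

f matches the chain-rule pattern g'(h)*h' with inner function h(theta) = theta**2 + 2; substituting u = h(theta) collapses the integral.
F(theta) = 4*sqrt(theta**2 + 2) is an antiderivative of f.
Check: d/dtheta[4*sqrt(theta**2 + 2)] = 4*theta/sqrt(theta**2 + 2) = f(theta).
F(2) = 4*sqrt(6); F(-1) = 4*sqrt(3).
Integral = F(2) - F(-1) = -4*sqrt(3) + 4*sqrt(6).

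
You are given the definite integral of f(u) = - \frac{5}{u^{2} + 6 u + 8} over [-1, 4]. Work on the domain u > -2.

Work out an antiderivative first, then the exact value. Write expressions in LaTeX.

The denominator factors as \left(u + 2\right) \left(u + 4\right); partial fractions split f into directly integrable pieces: \frac{5}{2 \left(u + 4\right)} - \frac{5}{2 \left(u + 2\right)}.
F(u) = \frac{5 \left(- \log{\left(u + 2 \right)} + \log{\left(u + 4 \right)}\right)}{2} is an antiderivative of f.
Check: d/du[\frac{5 \left(- \log{\left(u + 2 \right)} + \log{\left(u + 4 \right)}\right)}{2}] = - \frac{5}{u^{2} + 6 u + 8} = f(u).
F(4) = - \frac{5 \log{\left(6 \right)}}{2} + \frac{5 \log{\left(8 \right)}}{2}; F(-1) = \frac{5 \log{\left(3 \right)}}{2}.
Integral = F(4) - F(-1) = - \frac{5 \log{\left(6 \right)}}{2} - \frac{5 \log{\left(3 \right)}}{2} + \frac{5 \log{\left(8 \right)}}{2}.

Antiderivative: F(u) = \frac{5 \left(- \log{\left(u + 2 \right)} + \log{\left(u + 4 \right)}\right)}{2}; value = - \frac{5 \log{\left(6 \right)}}{2} - \frac{5 \log{\left(3 \right)}}{2} + \frac{5 \log{\left(8 \right)}}{2}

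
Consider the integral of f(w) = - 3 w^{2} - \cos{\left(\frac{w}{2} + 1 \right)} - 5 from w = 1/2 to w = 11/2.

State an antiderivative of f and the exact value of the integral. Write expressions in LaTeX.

Integrate term by term and add the pieces.
F(w) = - w^{3} - 5 w - 2 \sin{\left(\frac{w}{2} + 1 \right)} is an antiderivative of f.
Check: d/dw[- w^{3} - 5 w - 2 \sin{\left(\frac{w}{2} + 1 \right)}] = - 3 w^{2} - \cos{\left(\frac{w}{2} + 1 \right)} - 5 = f(w).
F(11/2) = - \frac{1551}{8} - 2 \sin{\left(\frac{15}{4} \right)}; F(1/2) = - \frac{21}{8} - 2 \sin{\left(\frac{5}{4} \right)}.
Integral = F(11/2) - F(1/2) = - \frac{765}{4} - 2 \sin{\left(\frac{15}{4} \right)} + 2 \sin{\left(\frac{5}{4} \right)}.

Antiderivative: F(w) = - w^{3} - 5 w - 2 \sin{\left(\frac{w}{2} + 1 \right)}; value = - \frac{765}{4} - 2 \sin{\left(\frac{15}{4} \right)} + 2 \sin{\left(\frac{5}{4} \right)}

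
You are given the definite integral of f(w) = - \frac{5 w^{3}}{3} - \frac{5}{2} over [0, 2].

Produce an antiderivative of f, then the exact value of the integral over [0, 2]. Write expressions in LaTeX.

Recover f(w) by differentiating a candidate F(w); any mismatch rules it out.
F(w) = - \frac{5 w^{4}}{12} - \frac{5 w}{2} is an antiderivative of f.
Check: d/dw[- \frac{5 w^{4}}{12} - \frac{5 w}{2}] = - \frac{5 w^{3}}{3} - \frac{5}{2} = f(w).
F(2) = - \frac{35}{3}; F(0) = 0.
Integral = F(2) - F(0) = - \frac{35}{3}.

Antiderivative: F(w) = - \frac{5 w^{4}}{12} - \frac{5 w}{2}; value = - \frac{35}{3}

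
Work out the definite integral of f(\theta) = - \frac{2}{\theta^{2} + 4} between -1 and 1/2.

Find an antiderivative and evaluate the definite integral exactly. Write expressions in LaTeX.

Antiderivative: F(\theta) = - \operatorname{atan}{\left(\frac{\theta}{2} \right)}; value = - \operatorname{atan}{\left(\frac{1}{2} \right)} - \operatorname{atan}{\left(\frac{1}{4} \right)}

Since d/d\theta undoes antidifferentiation here, F'(\theta) = f(\theta) is required of F(\theta).
F(\theta) = - \operatorname{atan}{\left(\frac{\theta}{2} \right)} is an antiderivative of f.
Check: d/d\theta[- \operatorname{atan}{\left(\frac{\theta}{2} \right)}] = - \frac{2}{\theta^{2} + 4} = f(\theta).
F(1/2) = - \operatorname{atan}{\left(\frac{1}{4} \right)}; F(-1) = \operatorname{atan}{\left(\frac{1}{2} \right)}.
Integral = F(1/2) - F(-1) = - \operatorname{atan}{\left(\frac{1}{2} \right)} - \operatorname{atan}{\left(\frac{1}{4} \right)}.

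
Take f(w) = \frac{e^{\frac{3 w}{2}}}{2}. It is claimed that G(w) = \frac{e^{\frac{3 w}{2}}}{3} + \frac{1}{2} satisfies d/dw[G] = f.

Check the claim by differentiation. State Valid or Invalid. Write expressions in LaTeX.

Valid - differentiating G returns exactly f.

d/dw[G] = \frac{e^{\frac{3 w}{2}}}{2}
This equals f(w) exactly, so the claim holds.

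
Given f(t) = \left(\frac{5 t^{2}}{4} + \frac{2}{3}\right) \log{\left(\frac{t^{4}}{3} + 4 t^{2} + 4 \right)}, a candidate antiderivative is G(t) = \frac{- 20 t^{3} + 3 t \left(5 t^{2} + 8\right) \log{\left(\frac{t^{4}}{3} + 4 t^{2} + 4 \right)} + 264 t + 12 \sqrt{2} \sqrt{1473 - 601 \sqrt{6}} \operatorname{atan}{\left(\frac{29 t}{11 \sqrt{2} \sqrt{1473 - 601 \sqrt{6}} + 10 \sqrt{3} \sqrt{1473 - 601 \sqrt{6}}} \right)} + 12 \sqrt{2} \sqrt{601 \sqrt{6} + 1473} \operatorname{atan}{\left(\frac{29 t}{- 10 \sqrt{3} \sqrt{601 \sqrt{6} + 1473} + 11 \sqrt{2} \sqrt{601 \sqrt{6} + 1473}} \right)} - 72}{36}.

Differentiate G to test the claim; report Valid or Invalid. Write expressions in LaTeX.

Valid - differentiating G returns exactly f.

d/dt[G] = \frac{5 t^{2} \log{\left(\frac{t^{4}}{3} + 4 t^{2} + 4 \right)}}{4} + \frac{2 \log{\left(\frac{t^{4}}{3} + 4 t^{2} + 4 \right)}}{3}
This equals f(t) exactly, so the claim holds.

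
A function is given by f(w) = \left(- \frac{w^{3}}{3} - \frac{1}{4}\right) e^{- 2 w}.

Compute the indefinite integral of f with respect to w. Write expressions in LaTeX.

F(w) = \frac{w^{3} e^{- 2 w}}{6} + \frac{w^{2} e^{- 2 w}}{4} + \frac{w e^{- 2 w}}{4} + \frac{e^{- 2 w}}{4} + C

f has the shape u'v + uv' for u = \frac{w^{3}}{6} + \frac{w^{2}}{4} + \frac{w}{4} + \frac{1}{4} and v = e^{- 2 w} — it is the derivative of the product u*v.
Check: d/dw[\frac{w^{3} e^{- 2 w}}{6} + \frac{w^{2} e^{- 2 w}}{4} + \frac{w e^{- 2 w}}{4} + \frac{e^{- 2 w}}{4}] = \frac{\left(- 4 w^{3} - 3\right) e^{- 2 w}}{12}, which equals f(w).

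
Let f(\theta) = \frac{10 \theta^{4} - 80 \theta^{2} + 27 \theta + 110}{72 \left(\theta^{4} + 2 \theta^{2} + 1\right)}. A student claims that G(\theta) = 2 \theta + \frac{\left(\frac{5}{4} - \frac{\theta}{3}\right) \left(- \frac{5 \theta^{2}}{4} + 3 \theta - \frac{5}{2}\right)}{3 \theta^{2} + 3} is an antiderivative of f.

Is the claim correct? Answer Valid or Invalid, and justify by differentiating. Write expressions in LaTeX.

Invalid: d/d\theta[G] - f = 2, which is not 0.

d/d\theta[G] = \frac{154 \theta^{4} + 208 \theta^{2} + 27 \theta + 254}{72 \theta^{4} + 144 \theta^{2} + 72}
d/d\theta[G] - f(\theta) = 2 != 0.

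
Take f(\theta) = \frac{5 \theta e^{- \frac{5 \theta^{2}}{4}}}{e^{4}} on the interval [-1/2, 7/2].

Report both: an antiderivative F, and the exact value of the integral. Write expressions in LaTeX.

Antiderivative: F(\theta) = - 2 e^{- \frac{5 \theta^{2}}{4} - 4}; value = - \frac{2}{e^{\frac{309}{16}}} + \frac{2}{e^{\frac{69}{16}}}

f matches the chain-rule pattern g'(h)*h' with inner function h(\theta) = - \frac{5 \theta^{2}}{4} - 4; substituting u = h(\theta) collapses the integral.
F(\theta) = - 2 e^{- \frac{5 \theta^{2}}{4} - 4} is an antiderivative of f.
Check: d/d\theta[- 2 e^{- \frac{5 \theta^{2}}{4} - 4}] = \frac{5 \theta e^{- \frac{5 \theta^{2}}{4}}}{e^{4}} = f(\theta).
F(7/2) = - \frac{2}{e^{\frac{309}{16}}}; F(-1/2) = - \frac{2}{e^{\frac{69}{16}}}.
Integral = F(7/2) - F(-1/2) = - \frac{2}{e^{\frac{309}{16}}} + \frac{2}{e^{\frac{69}{16}}}.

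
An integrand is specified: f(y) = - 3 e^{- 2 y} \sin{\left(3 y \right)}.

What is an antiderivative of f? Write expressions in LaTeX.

An antiderivative is F(y) = \frac{\left(6 \sin{\left(3 y \right)} + 9 \cos{\left(3 y \right)}\right) e^{- 2 y}}{13}.

Any candidate F(y) must reproduce f(y) exactly when differentiated.
Check: d/dy[\frac{\left(6 \sin{\left(3 y \right)} + 9 \cos{\left(3 y \right)}\right) e^{- 2 y}}{13}] = - 3 e^{- 2 y} \sin{\left(3 y \right)} = f(y).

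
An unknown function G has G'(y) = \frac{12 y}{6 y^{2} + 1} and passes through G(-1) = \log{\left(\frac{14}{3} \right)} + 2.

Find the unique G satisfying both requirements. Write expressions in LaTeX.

G'(y) matches the chain-rule pattern g'(h)*h' with inner function h(y) = 4 y^{2} + \frac{2}{3}; substituting u = h(y) collapses the integral.
A general antiderivative is \log{\left(4 y^{2} + \frac{2}{3} \right)} + C.
The condition gives C = \log{\left(\frac{14}{3} \right)} + 2 - (\log{\left(\frac{14}{3} \right)}) = 2.
So G(y) = \log{\left(4 y^{2} + \frac{2}{3} \right)} + 2.
Check: d/dy[\log{\left(4 y^{2} + \frac{2}{3} \right)} + 2] = \frac{12 y}{6 y^{2} + 1} = G'(y).

G(y) = \log{\left(4 y^{2} + \frac{2}{3} \right)} + 2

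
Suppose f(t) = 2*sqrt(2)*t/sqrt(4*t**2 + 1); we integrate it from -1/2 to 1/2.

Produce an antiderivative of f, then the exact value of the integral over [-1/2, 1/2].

Antiderivative: F(t) = sqrt(2*t**2 + 1/2); value = 0

The substitution u = 2*t**2 + 1/2 works: f is exactly (dF/du)*(du/dt) for that inner function.
F(t) = sqrt(2*t**2 + 1/2) is an antiderivative of f.
Check: d/dt[sqrt(2*t**2 + 1/2)] = 2*sqrt(2)*t/sqrt(4*t**2 + 1) = f(t).
F(1/2) = 1; F(-1/2) = 1.
Integral = F(1/2) - F(-1/2) = 0.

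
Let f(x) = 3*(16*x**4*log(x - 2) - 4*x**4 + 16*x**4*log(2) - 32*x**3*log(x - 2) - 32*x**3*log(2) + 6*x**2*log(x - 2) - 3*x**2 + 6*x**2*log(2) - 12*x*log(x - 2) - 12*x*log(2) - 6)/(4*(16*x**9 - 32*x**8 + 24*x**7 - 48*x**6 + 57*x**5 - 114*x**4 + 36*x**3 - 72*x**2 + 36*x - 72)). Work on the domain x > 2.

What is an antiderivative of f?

An antiderivative is F(x) = -3*log(2*x - 4)/(16*x**4 + 12*x**2 + 24).

Recognize the product-rule pattern: f = u'v + uv' with u = -3/(8*(2*x**4 + 3*x**2/2 + 3)), v = log(2*x - 4), so integration by parts undoes it.
Check: d/dx[-3*log(2*x - 4)/(16*x**4 + 12*x**2 + 24)] = (48*x**4*log(x - 2) - 12*x**4 + 48*x**4*log(2) - 96*x**3*log(x - 2) - 96*x**3*log(2) + 18*x**2*log(x - 2) - 9*x**2 + 18*x**2*log(2) - 36*x*log(x - 2) - 36*x*log(2) - 18)/(64*x**9 - 128*x**8 + 96*x**7 - 192*x**6 + 228*x**5 - 456*x**4 + 144*x**3 - 288*x**2 + 144*x - 288), which equals f(x).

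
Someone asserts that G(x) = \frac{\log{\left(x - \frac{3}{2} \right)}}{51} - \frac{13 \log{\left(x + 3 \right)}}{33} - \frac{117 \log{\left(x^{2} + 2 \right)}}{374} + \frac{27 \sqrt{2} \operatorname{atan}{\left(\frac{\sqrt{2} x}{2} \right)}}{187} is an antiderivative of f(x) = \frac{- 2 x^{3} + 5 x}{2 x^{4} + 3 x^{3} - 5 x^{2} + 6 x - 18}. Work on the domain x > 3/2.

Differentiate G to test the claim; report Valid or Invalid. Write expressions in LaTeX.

Valid: G'(x) = f(x).

d/dx[G] = \frac{- 2 x^{3} + 5 x}{2 x^{4} + 3 x^{3} - 5 x^{2} + 6 x - 18}
This equals f(x) exactly, so the claim holds.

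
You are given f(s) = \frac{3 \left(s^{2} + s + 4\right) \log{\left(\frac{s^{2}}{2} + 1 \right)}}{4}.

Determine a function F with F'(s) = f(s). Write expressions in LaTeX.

An antiderivative is F(s) = \frac{- 4 s^{3} - 9 s^{2} + 3 s \left(2 s^{2} + 3 s + 24\right) \log{\left(\frac{s^{2}}{2} + 1 \right)} - 120 s + 18 \log{\left(s^{2} + 2 \right)} + 120 \sqrt{2} \operatorname{atan}{\left(\frac{\sqrt{2} s}{2} \right)}}{24}.

A candidate is checked by its d/ds: the result must match f(s).
Check: d/ds[\frac{- 4 s^{3} - 9 s^{2} + 3 s \left(2 s^{2} + 3 s + 24\right) \log{\left(\frac{s^{2}}{2} + 1 \right)} - 120 s + 18 \log{\left(s^{2} + 2 \right)} + 120 \sqrt{2} \operatorname{atan}{\left(\frac{\sqrt{2} s}{2} \right)}}{24}] = \frac{3 s^{2} \log{\left(\frac{s^{2}}{2} + 1 \right)}}{4} + \frac{3 s \log{\left(\frac{s^{2}}{2} + 1 \right)}}{4} + 3 \log{\left(\frac{s^{2}}{2} + 1 \right)}, which equals f(s).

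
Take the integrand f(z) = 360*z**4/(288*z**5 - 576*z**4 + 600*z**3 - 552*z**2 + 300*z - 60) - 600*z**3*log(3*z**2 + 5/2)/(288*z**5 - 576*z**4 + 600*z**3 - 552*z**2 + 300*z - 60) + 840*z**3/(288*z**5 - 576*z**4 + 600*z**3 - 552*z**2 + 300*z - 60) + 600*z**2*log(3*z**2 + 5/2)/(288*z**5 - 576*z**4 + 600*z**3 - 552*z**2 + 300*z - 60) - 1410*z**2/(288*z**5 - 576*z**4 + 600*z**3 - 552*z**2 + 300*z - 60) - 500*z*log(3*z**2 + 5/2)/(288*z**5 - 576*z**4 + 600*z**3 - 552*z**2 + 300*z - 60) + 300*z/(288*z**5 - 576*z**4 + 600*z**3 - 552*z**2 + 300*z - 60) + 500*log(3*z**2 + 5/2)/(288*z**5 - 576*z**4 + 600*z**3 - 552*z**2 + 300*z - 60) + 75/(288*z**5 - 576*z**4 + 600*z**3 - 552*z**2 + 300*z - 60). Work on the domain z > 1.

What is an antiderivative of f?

The integrand splits into summands that can be handled one at a time.
Check: d/dz[(30*z*log(z - 1) + 30*z*log(2) - 15*log(z - 1) + 50*log(3*z**2 + 5/2) - 15*log(2))/(24*z - 12)] = (360*z**4 - 600*z**3*log(3*z**2 + 5/2) + 840*z**3 + 600*z**2*log(3*z**2 + 5/2) - 1410*z**2 - 500*z*log(3*z**2 + 5/2) + 300*z + 500*log(3*z**2 + 5/2) + 75)/(288*z**5 - 576*z**4 + 600*z**3 - 552*z**2 + 300*z - 60), which equals f(z).

An antiderivative is F(z) = (30*z*log(z - 1) + 30*z*log(2) - 15*log(z - 1) + 50*log(3*z**2 + 5/2) - 15*log(2))/(24*z - 12).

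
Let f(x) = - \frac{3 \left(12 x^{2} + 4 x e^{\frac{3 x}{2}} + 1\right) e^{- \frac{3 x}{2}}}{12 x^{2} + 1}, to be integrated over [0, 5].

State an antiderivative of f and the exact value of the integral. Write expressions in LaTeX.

Antiderivative: F(x) = - \frac{\log{\left(4 x^{2} + \frac{1}{3} \right)}}{2} + 2 e^{- \frac{3 x}{2}}; value = - \frac{\log{\left(\frac{301}{3} \right)}}{2} - 2 - \frac{\log{\left(3 \right)}}{2} + \frac{2}{e^{\frac{15}{2}}}

Differentiate the proposed F(x) back; it has to land on f(x) exactly.
F(x) = - \frac{\log{\left(4 x^{2} + \frac{1}{3} \right)}}{2} + 2 e^{- \frac{3 x}{2}} is an antiderivative of f.
Check: d/dx[- \frac{\log{\left(4 x^{2} + \frac{1}{3} \right)}}{2} + 2 e^{- \frac{3 x}{2}}] = \frac{- 36 x^{2} - 12 x e^{\frac{3 x}{2}} - 3}{12 x^{2} e^{\frac{3 x}{2}} + e^{\frac{3 x}{2}}}, which equals f(x).
F(5) = - \frac{\log{\left(\frac{301}{3} \right)}}{2} + \frac{2}{e^{\frac{15}{2}}}; F(0) = \frac{\log{\left(3 \right)}}{2} + 2.
Integral = F(5) - F(0) = - \frac{\log{\left(\frac{301}{3} \right)}}{2} - 2 - \frac{\log{\left(3 \right)}}{2} + \frac{2}{e^{\frac{15}{2}}}.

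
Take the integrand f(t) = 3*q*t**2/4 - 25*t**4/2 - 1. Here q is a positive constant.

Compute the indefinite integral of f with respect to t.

F(t) = q*t**3/4 - 5*t**5/2 - t + C

Integrate term by term and add the pieces.
Check: d/dt[q*t**3/4 - 5*t**5/2 - t] = 3*q*t**2/4 - 25*t**4/2 - 1 = f(t).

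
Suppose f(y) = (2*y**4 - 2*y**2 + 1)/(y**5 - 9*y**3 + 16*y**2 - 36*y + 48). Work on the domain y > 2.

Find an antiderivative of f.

The denominator factors as (y - 2)**2*(y + 4)*(y**2 + 3); partial fractions split f into directly integrable pieces: 25*(15*y + 16)/(931*(y**2 + 3)) + 481/(684*(y + 4)) + 1577/(1764*(y - 2)) + 25/(42*(y - 2)**2).
Check: d/dy[(29963*(y - 2)*log(y - 2) + 23569*(y - 2)*log(y + 4) + 6750*(y - 2)*log(y**2 + 3) + 4800*sqrt(3)*(y - 2)*atan(sqrt(3)*y/3) - 19950)/(33516*(y - 2))] = (2*y**4 - 2*y**2 + 1)/(y**5 - 9*y**3 + 16*y**2 - 36*y + 48) = f(y).

An antiderivative is F(y) = (29963*(y - 2)*log(y - 2) + 23569*(y - 2)*log(y + 4) + 6750*(y - 2)*log(y**2 + 3) + 4800*sqrt(3)*(y - 2)*atan(sqrt(3)*y/3) - 19950)/(33516*(y - 2)).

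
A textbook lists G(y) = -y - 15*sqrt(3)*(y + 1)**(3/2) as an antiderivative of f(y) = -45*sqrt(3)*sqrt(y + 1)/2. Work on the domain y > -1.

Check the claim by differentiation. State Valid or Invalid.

Invalid: d/dy[G] - f = -1, which is not 0.

d/dy[G] = -45*sqrt(3)*sqrt(y + 1)/2 - 1
d/dy[G] - f(y) = -1 != 0.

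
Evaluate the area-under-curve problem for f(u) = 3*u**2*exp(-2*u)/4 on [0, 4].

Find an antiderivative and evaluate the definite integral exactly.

Antiderivative: F(u) = -3*(2*u**2 + 2*u + 1)*exp(-2*u)/16; value = 3/16 - 123*exp(-8)/16

Recognize the product-rule pattern: f = v'r + vr' with v = -3*u**2/8 - 3*u/8 - 3/16, r = exp(-2*u), so integration by parts undoes it.
F(u) = -3*(2*u**2 + 2*u + 1)*exp(-2*u)/16 is an antiderivative of f.
Check: d/du[-3*(2*u**2 + 2*u + 1)*exp(-2*u)/16] = 3*u**2*exp(-2*u)/4 = f(u).
F(4) = -123*exp(-8)/16; F(0) = -3/16.
Integral = F(4) - F(0) = 3/16 - 123*exp(-8)/16.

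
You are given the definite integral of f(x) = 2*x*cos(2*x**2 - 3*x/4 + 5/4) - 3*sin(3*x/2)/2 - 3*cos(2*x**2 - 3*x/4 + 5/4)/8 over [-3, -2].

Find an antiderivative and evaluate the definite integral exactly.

Integrate term by term and add the pieces.
F(x) = sin(2*x**2 - 3*x/4 + 5/4)/2 + cos(3*x/2) is an antiderivative of f.
Check: d/dx[sin(2*x**2 - 3*x/4 + 5/4)/2 + cos(3*x/2)] = 2*x*cos(2*x**2 - 3*x/4 + 5/4) - 3*sin(3*x/2)/2 - 3*cos(2*x**2 - 3*x/4 + 5/4)/8 = f(x).
F(-2) = cos(3) + sin(43/4)/2; F(-3) = cos(9/2) + sin(43/2)/2.
Integral = F(-2) - F(-3) = cos(3) + sin(43/4)/2 - sin(43/2)/2 - cos(9/2).

Antiderivative: F(x) = sin(2*x**2 - 3*x/4 + 5/4)/2 + cos(3*x/2); value = cos(3) + sin(43/4)/2 - sin(43/2)/2 - cos(9/2)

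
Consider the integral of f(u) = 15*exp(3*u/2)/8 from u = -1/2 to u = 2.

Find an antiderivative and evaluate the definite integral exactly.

Antiderivative: F(u) = 5*exp(3*u/2)/4; value = -5*exp(-3/4)/4 + 5*exp(3)/4

Check any antiderivative F(u) by computing F'(u) and comparing it with f(u).
F(u) = 5*exp(3*u/2)/4 is an antiderivative of f.
Check: d/du[5*exp(3*u/2)/4] = 15*exp(3*u/2)/8 = f(u).
F(2) = 5*exp(3)/4; F(-1/2) = 5*exp(-3/4)/4.
Integral = F(2) - F(-1/2) = -5*exp(-3/4)/4 + 5*exp(3)/4.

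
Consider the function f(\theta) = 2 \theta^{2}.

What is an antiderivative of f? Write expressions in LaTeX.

An antiderivative is F(\theta) = \frac{2 \theta^{3}}{3}.

For F(\theta) to be correct the identity F'(\theta) - f(\theta) = 0 must hold.
Check: d/d\theta[\frac{2 \theta^{3}}{3}] = 2 \theta^{2} = f(\theta).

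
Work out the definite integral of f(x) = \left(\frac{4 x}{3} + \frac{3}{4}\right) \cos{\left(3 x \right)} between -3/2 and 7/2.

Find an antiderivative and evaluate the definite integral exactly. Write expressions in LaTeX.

Recover f(x) by differentiating a candidate F(x); any mismatch rules it out.
F(x) = \frac{4 x \sin{\left(3 x \right)}}{9} + \frac{\sin{\left(3 x \right)}}{4} + \frac{4 \cos{\left(3 x \right)}}{27} is an antiderivative of f.
Check: d/dx[\frac{4 x \sin{\left(3 x \right)}}{9} + \frac{\sin{\left(3 x \right)}}{4} + \frac{4 \cos{\left(3 x \right)}}{27}] = \frac{4 x \cos{\left(3 x \right)}}{3} + \frac{3 \cos{\left(3 x \right)}}{4}, which equals f(x).
F(7/2) = \frac{65 \sin{\left(\frac{21}{2} \right)}}{36} + \frac{4 \cos{\left(\frac{21}{2} \right)}}{27}; F(-3/2) = \frac{5 \sin{\left(\frac{9}{2} \right)}}{12} + \frac{4 \cos{\left(\frac{9}{2} \right)}}{27}.
Integral = F(7/2) - F(-3/2) = \frac{65 \sin{\left(\frac{21}{2} \right)}}{36} + \frac{4 \cos{\left(\frac{21}{2} \right)}}{27} - \frac{4 \cos{\left(\frac{9}{2} \right)}}{27} - \frac{5 \sin{\left(\frac{9}{2} \right)}}{12}.

Antiderivative: F(x) = \frac{4 x \sin{\left(3 x \right)}}{9} + \frac{\sin{\left(3 x \right)}}{4} + \frac{4 \cos{\left(3 x \right)}}{27}; value = \frac{65 \sin{\left(\frac{21}{2} \right)}}{36} + \frac{4 \cos{\left(\frac{21}{2} \right)}}{27} - \frac{4 \cos{\left(\frac{9}{2} \right)}}{27} - \frac{5 \sin{\left(\frac{9}{2} \right)}}{12}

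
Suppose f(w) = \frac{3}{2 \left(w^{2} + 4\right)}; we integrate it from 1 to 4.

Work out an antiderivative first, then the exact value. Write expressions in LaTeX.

Check any antiderivative F(w) by computing F'(w) and comparing it with f(w).
F(w) = \frac{3 \operatorname{atan}{\left(\frac{w}{2} \right)}}{4} is an antiderivative of f.
Check: d/dw[\frac{3 \operatorname{atan}{\left(\frac{w}{2} \right)}}{4}] = \frac{3}{2 w^{2} + 8}, which equals f(w).
F(4) = \frac{3 \operatorname{atan}{\left(2 \right)}}{4}; F(1) = \frac{3 \operatorname{atan}{\left(\frac{1}{2} \right)}}{4}.
Integral = F(4) - F(1) = - \frac{3 \operatorname{atan}{\left(\frac{1}{2} \right)}}{4} + \frac{3 \operatorname{atan}{\left(2 \right)}}{4}.

Antiderivative: F(w) = \frac{3 \operatorname{atan}{\left(\frac{w}{2} \right)}}{4}; value = - \frac{3 \operatorname{atan}{\left(\frac{1}{2} \right)}}{4} + \frac{3 \operatorname{atan}{\left(2 \right)}}{4}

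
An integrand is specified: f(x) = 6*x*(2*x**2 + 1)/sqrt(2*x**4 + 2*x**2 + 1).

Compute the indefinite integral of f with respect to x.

F(x) = 3*sqrt(2*x**4 + 2*x**2 + 1) + C

f matches the chain-rule pattern g'(h)*h' with inner function h(x) = 2*x**4 + 2*x**2 + 1; substituting u = h(x) collapses the integral.
Check: d/dx[3*sqrt(2*x**4 + 2*x**2 + 1)] = (12*x**3 + 6*x)/sqrt(2*x**4 + 2*x**2 + 1), which equals f(x).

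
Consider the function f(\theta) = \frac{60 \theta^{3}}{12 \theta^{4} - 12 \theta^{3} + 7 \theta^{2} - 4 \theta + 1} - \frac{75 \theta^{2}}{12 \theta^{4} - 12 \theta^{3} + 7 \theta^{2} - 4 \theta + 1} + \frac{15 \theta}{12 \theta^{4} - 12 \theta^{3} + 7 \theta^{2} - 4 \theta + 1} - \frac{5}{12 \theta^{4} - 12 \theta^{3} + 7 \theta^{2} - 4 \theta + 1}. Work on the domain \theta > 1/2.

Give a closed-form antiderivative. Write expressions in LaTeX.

Integrate term by term and add the pieces.
Check: d/d\theta[\frac{10 \theta \log{\left(3 \theta^{2} + 1 \right)} - 5 \log{\left(3 \theta^{2} + 1 \right)} + 5}{4 \theta - 2}] = \frac{60 \theta^{3} - 75 \theta^{2} + 15 \theta - 5}{12 \theta^{4} - 12 \theta^{3} + 7 \theta^{2} - 4 \theta + 1}, which equals f(\theta).

An antiderivative is F(\theta) = \frac{10 \theta \log{\left(3 \theta^{2} + 1 \right)} - 5 \log{\left(3 \theta^{2} + 1 \right)} + 5}{4 \theta - 2}.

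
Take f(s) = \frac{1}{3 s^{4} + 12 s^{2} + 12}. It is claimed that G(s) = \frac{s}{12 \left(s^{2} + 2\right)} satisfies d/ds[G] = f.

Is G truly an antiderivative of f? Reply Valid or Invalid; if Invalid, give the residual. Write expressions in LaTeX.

Invalid: d/ds[G] - f = - \frac{1}{12 s^{2} + 24}, which is not 0.

d/ds[G] = \frac{2 - s^{2}}{12 s^{4} + 48 s^{2} + 48}
d/ds[G] - f(s) = - \frac{1}{12 s^{2} + 24} != 0.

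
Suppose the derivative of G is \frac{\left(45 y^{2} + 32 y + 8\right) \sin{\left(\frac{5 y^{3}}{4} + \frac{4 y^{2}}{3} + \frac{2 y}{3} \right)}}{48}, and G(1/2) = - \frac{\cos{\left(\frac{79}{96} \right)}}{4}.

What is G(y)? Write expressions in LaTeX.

G(y) = - \frac{\cos{\left(\frac{5 y^{3}}{4} + \frac{4 y^{2}}{3} + \frac{2 y}{3} \right)}}{4}

G'(y) matches the chain-rule pattern g'(h)*h' with inner function h(y) = \frac{5 y^{3}}{4} + \frac{4 y^{2}}{3} + \frac{2 y}{3}; substituting u = h(y) collapses the integral.
A general antiderivative is - \frac{\cos{\left(\frac{5 y^{3}}{4} + \frac{4 y^{2}}{3} + \frac{2 y}{3} \right)}}{4} + C.
The condition gives C = - \frac{\cos{\left(\frac{79}{96} \right)}}{4} - (- \frac{\cos{\left(\frac{79}{96} \right)}}{4}) = 0.
So G(y) = - \frac{\cos{\left(\frac{5 y^{3}}{4} + \frac{4 y^{2}}{3} + \frac{2 y}{3} \right)}}{4}.
Check: d/dy[- \frac{\cos{\left(\frac{5 y^{3}}{4} + \frac{4 y^{2}}{3} + \frac{2 y}{3} \right)}}{4}] = \frac{15 y^{2} \sin{\left(\frac{5 y^{3}}{4} + \frac{4 y^{2}}{3} + \frac{2 y}{3} \right)}}{16} + \frac{2 y \sin{\left(\frac{5 y^{3}}{4} + \frac{4 y^{2}}{3} + \frac{2 y}{3} \right)}}{3} + \frac{\sin{\left(\frac{5 y^{3}}{4} + \frac{4 y^{2}}{3} + \frac{2 y}{3} \right)}}{6}, which equals G'(y).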